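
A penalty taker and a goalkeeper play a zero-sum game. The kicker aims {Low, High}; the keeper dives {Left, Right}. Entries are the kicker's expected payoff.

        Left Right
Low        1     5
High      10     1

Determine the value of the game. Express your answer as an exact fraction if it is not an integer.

49/13

Row minima: Low → 1, High → 1; maximin = 1.
Column maxima: Left → 10, Right → 5; minimax = 5.
1 ≠ 5, so there is no saddle point; optimal play is mixed.
Let the kicker play Low with probability p. Expected payoff against Left: 1p + 10(1−p) = −9p + 10; against Right: 5p + 1(1−p) = 4p + 1.
Setting these equal: −9p + 10 = 4p + 1 ⇒ −13p = -9 ⇒ p = 9/13, and the value is (-9)·(9/13) + 10 = 49/13.
For the keeper: with q = P(Left), equating Low's and High's payoffs gives −4q + 5 = 9q + 1 ⇒ q = 4/13.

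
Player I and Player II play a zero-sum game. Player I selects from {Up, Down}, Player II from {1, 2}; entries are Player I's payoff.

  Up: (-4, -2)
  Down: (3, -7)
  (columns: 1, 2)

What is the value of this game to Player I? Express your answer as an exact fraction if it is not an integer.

-17/6

Row minima: Up → -4, Down → -7; maximin = -4.
Column maxima: 1 → 3, 2 → -2; minimax = -2.
-4 ≠ -2, so there is no saddle point; optimal play is mixed.
Let Player I play Up with probability p. Expected payoff against 1: (-4)p + 3(1−p) = −7p + 3; against 2: (-2)p + (-7)(1−p) = 5p − 7.
Setting these equal: −7p + 3 = 5p − 7 ⇒ −12p = -10 ⇒ p = 5/6, and the value is (-7)·(5/6) + 3 = -17/6.
For Player II: with q = P(1), equating Up's and Down's payoffs gives −2q − 2 = 10q − 7 ⇒ q = 5/12.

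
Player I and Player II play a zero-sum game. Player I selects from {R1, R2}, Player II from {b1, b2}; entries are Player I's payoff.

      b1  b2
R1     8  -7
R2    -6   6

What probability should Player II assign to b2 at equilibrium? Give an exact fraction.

14/27

Row minima: R1 → -7, R2 → -6; maximin = -6.
Column maxima: b1 → 8, b2 → 6; minimax = 6.
-6 ≠ 6, so there is no saddle point; optimal play is mixed.
Let Player I play R1 with probability p. Expected payoff against b1: 8p + (-6)(1−p) = 14p − 6; against b2: (-7)p + 6(1−p) = −13p + 6.
Setting these equal: 14p − 6 = −13p + 6 ⇒ 27p = 12 ⇒ p = 4/9, and the value is (14)·(4/9) − 6 = 2/9.
For Player II: with q = P(b1), equating R1's and R2's payoffs gives 15q − 7 = −12q + 6 ⇒ q = 13/27.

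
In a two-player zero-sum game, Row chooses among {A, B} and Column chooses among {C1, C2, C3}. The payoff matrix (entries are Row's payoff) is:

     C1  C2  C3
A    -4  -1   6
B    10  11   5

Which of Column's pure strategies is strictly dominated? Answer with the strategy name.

C2

C1 holds Row's payoff strictly below C2 in every row: -4 < -1, 10 < 11.
So C2 is strictly dominated for Column.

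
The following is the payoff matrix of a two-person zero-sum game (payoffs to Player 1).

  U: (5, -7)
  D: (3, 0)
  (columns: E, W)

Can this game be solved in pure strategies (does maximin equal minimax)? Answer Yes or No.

Yes

Row minima: U → -7, D → 0; maximin = 0.
Column maxima: E → 5, W → 0; minimax = 0.
maximin = minimax = 0, so a saddle point exists.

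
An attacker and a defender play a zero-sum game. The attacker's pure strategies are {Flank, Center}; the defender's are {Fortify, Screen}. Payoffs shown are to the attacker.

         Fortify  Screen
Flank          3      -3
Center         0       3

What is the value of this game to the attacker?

1

Row minima: Flank → -3, Center → 0; maximin = 0.
Column maxima: Fortify → 3, Screen → 3; minimax = 3.
0 ≠ 3, so there is no saddle point; optimal play is mixed.
Let the attacker play Flank with probability p. Expected payoff against Fortify: 3p + 0(1−p) = 3p; against Screen: (-3)p + 3(1−p) = −6p + 3.
Setting these equal: 3p = −6p + 3 ⇒ 9p = 3 ⇒ p = 1/3, and the value is (3)·(1/3) = 1.
For the defender: with q = P(Fortify), equating Flank's and Center's payoffs gives 6q − 3 = −3q + 3 ⇒ q = 2/3.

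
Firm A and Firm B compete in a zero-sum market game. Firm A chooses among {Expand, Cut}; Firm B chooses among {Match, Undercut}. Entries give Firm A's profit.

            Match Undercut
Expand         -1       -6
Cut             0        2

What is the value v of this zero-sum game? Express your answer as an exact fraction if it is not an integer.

Row minima: Expand → -6, Cut → 0; maximin = 0.
Column maxima: Match → 0, Undercut → 2; minimax = 0.
Since maximin = minimax = 0, there is a saddle point and the value is 0.

0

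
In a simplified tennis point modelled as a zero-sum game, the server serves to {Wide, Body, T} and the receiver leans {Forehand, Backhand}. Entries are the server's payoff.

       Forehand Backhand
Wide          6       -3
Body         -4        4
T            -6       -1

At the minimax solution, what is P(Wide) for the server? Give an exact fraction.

Row minima: Wide → -3, Body → -4, T → -6; maximin = -3.
Column maxima: Forehand → 6, Backhand → 4; minimax = 4.
-3 ≠ 4, so there is no saddle point; optimal play is mixed.
T is strictly dominated by Body, so the server never plays it.
On the remaining 2×2 (Wide, Body vs Forehand, Backhand):
Let the server play Wide with probability p. Expected payoff against Forehand: 6p + (-4)(1−p) = 10p − 4; against Backhand: (-3)p + 4(1−p) = −7p + 4.
Setting these equal: 10p − 4 = −7p + 4 ⇒ 17p = 8 ⇒ p = 8/17, and the value is (10)·(8/17) − 4 = 12/17.
For the receiver: with q = P(Forehand), equating Wide's and Body's payoffs gives 9q − 3 = −8q + 4 ⇒ q = 7/17.

8/17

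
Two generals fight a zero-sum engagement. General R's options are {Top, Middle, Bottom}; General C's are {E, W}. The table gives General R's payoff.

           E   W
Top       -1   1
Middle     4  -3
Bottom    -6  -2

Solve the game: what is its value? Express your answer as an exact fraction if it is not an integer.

1/9

Row minima: Top → -1, Middle → -3, Bottom → -6; maximin = -1.
Column maxima: E → 4, W → 1; minimax = 1.
-1 ≠ 1, so there is no saddle point; optimal play is mixed.
Bottom is strictly dominated by Top, so General R never plays it.
On the remaining 2×2 (Top, Middle vs E, W):
Let General R play Top with probability p. Expected payoff against E: (-1)p + 4(1−p) = −5p + 4; against W: 1p + (-3)(1−p) = 4p − 3.
Setting these equal: −5p + 4 = 4p − 3 ⇒ −9p = -7 ⇒ p = 7/9, and the value is (-5)·(7/9) + 4 = 1/9.
For General C: with q = P(E), equating Top's and Middle's payoffs gives −2q + 1 = 7q − 3 ⇒ q = 4/9.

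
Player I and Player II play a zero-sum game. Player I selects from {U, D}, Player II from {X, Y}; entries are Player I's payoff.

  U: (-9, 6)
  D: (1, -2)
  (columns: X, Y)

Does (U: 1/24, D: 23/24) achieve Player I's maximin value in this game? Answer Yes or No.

No

Against X this mix gives (1/24)·(-9) + (23/24)·1 = 7/12.
Against Y this mix gives (1/24)·6 + (23/24)·(-2) = -5/3.
Player II will play Y, holding Player I to -5/3. Shifting weight toward the row that does better against Y would raise this floor (the equalizing mix achieves -2/3 against both Y and X), so the proposed strategy is not optimal.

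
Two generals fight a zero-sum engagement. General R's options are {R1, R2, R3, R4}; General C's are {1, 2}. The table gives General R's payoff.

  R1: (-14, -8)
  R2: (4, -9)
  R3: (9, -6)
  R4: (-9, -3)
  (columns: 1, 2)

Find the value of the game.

-27/7

Row minima: R1 → -14, R2 → -9, R3 → -6, R4 → -9; maximin = -6.
Column maxima: 1 → 9, 2 → -3; minimax = -3.
-6 ≠ -3, so there is no saddle point; optimal play is mixed.
R1 is strictly dominated by R3, so General R never plays it.
R2 is strictly dominated by R3, so General R never plays it.
On the remaining 2×2 (R3, R4 vs 1, 2):
Let General R play R3 with probability p. Expected payoff against 1: 9p + (-9)(1−p) = 18p − 9; against 2: (-6)p + (-3)(1−p) = −3p − 3.
Setting these equal: 18p − 9 = −3p − 3 ⇒ 21p = 6 ⇒ p = 2/7, and the value is (18)·(2/7) − 9 = -27/7.
For General C: with q = P(1), equating R3's and R4's payoffs gives 15q − 6 = −6q − 3 ⇒ q = 1/7.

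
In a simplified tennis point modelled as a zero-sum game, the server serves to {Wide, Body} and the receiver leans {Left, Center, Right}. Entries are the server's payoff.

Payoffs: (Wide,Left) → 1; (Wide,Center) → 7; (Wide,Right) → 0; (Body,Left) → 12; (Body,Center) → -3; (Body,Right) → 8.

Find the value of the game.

Row minima: Wide → 0, Body → -3; maximin = 0.
Column maxima: Left → 12, Center → 7, Right → 8; minimax = 7.
0 ≠ 7, so there is no saddle point; optimal play is mixed.
Left is strictly dominated by Right (it gives the server strictly more in every row), so the receiver never plays it.
On the remaining 2×2 (Wide, Body vs Center, Right):
Let the server play Wide with probability p. Expected payoff against Center: 7p + (-3)(1−p) = 10p − 3; against Right: 0p + 8(1−p) = −8p + 8.
Setting these equal: 10p − 3 = −8p + 8 ⇒ 18p = 11 ⇒ p = 11/18, and the value is (10)·(11/18) − 3 = 28/9.
For the receiver: with q = P(Center), equating Wide's and Body's payoffs gives 7q = −11q + 8 ⇒ q = 4/9.

28/9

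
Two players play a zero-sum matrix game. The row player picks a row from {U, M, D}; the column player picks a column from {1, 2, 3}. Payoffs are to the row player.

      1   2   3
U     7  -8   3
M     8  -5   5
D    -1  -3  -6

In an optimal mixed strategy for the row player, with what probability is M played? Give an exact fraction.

3/13

Row minima: U → -8, M → -5, D → -6; maximin = -5.
Column maxima: 1 → 8, 2 → -3, 3 → 5; minimax = -3.
-5 ≠ -3, so there is no saddle point; optimal play is mixed.
U is strictly dominated by M, so the row player never plays it.
1 is strictly dominated by 2 (it gives the row player strictly more in every row), so the column player never plays it.
On the remaining 2×2 (M, D vs 2, 3):
Let the row player play M with probability p. Expected payoff against 2: (-5)p + (-3)(1−p) = −2p − 3; against 3: 5p + (-6)(1−p) = 11p − 6.
Setting these equal: −2p − 3 = 11p − 6 ⇒ −13p = -3 ⇒ p = 3/13, and the value is (-2)·(3/13) − 3 = -45/13.
For the column player: with q = P(2), equating M's and D's payoffs gives −10q + 5 = 3q − 6 ⇒ q = 11/13.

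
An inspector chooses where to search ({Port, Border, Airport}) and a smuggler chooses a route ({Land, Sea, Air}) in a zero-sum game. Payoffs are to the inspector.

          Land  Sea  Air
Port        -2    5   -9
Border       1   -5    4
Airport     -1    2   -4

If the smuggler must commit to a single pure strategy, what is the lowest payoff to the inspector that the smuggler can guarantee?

1

Column maxima: Land → 1, Sea → 5, Air → 4.
The smallest of these is 1.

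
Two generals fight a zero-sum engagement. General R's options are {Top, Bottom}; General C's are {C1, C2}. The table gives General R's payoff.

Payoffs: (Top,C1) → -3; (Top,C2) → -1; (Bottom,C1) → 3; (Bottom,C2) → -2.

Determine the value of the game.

-9/7

Row minima: Top → -3, Bottom → -2; maximin = -2.
Column maxima: C1 → 3, C2 → -1; minimax = -1.
-2 ≠ -1, so there is no saddle point; optimal play is mixed.
Let General R play Top with probability p. Expected payoff against C1: (-3)p + 3(1−p) = −6p + 3; against C2: (-1)p + (-2)(1−p) = p − 2.
Setting these equal: −6p + 3 = p − 2 ⇒ −7p = -5 ⇒ p = 5/7, and the value is (-6)·(5/7) + 3 = -9/7.
For General C: with q = P(C1), equating Top's and Bottom's payoffs gives −2q − 1 = 5q − 2 ⇒ q = 1/7.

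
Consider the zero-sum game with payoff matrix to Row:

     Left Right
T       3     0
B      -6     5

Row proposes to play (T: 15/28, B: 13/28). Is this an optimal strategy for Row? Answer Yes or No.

Against Left this mix gives (15/28)·3 + (13/28)·(-6) = -33/28.
Against Right this mix gives (15/28)·0 + (13/28)·5 = 65/28.
Column will play Left, holding Row to -33/28. Shifting weight toward the row that does better against Left would raise this floor (the equalizing mix achieves 15/14 against both Left and Right), so the proposed strategy is not optimal.

No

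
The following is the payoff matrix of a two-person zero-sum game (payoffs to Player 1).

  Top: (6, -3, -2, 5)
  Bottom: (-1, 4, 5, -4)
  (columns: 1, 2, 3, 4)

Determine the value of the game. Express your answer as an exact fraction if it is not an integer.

Row minima: Top → -3, Bottom → -4; maximin = -3.
Column maxima: 1 → 6, 2 → 4, 3 → 5, 4 → 5; minimax = 4.
-3 ≠ 4, so there is no saddle point; optimal play is mixed.
1 is strictly dominated by 4 (it gives Player 1 strictly more in every row), so Player 2 never plays it.
3 is strictly dominated by 2 (it gives Player 1 strictly more in every row), so Player 2 never plays it.
On the remaining 2×2 (Top, Bottom vs 2, 4):
Let Player 1 play Top with probability p. Expected payoff against 2: (-3)p + 4(1−p) = −7p + 4; against 4: 5p + (-4)(1−p) = 9p − 4.
Setting these equal: −7p + 4 = 9p − 4 ⇒ −16p = -8 ⇒ p = 1/2, and the value is (-7)·(1/2) + 4 = 1/2.
For Player 2: with q = P(2), equating Top's and Bottom's payoffs gives −8q + 5 = 8q − 4 ⇒ q = 9/16.

1/2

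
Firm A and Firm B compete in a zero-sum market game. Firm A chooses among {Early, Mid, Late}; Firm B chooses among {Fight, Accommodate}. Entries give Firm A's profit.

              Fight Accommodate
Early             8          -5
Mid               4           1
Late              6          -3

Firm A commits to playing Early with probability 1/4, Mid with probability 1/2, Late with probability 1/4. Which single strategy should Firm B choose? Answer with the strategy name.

Accommodate

If Firm B plays Fight, Firm A's expected payoff is (1/4)·8 + (1/2)·4 + (1/4)·6 = 11/2.
If Firm B plays Accommodate, Firm A's expected payoff is (1/4)·(-5) + (1/2)·1 + (1/4)·(-3) = -3/2.
Firm B minimizes Firm A's payoff; the smallest is -3/2, so the best response is Accommodate.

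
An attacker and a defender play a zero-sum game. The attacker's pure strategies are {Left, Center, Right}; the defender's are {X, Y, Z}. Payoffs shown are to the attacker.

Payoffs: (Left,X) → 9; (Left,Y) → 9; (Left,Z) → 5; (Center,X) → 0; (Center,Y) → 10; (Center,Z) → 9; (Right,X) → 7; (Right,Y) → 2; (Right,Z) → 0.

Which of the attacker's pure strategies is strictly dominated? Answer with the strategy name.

Right

Left gives a strictly higher payoff than Right against every column: 9 > 7, 9 > 2, 5 > 0.
So Right is strictly dominated and the attacker never plays it.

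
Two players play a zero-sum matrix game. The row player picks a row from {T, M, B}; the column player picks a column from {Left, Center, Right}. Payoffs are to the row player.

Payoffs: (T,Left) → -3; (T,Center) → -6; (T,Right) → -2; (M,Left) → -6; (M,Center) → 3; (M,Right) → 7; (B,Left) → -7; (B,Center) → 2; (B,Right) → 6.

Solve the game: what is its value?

Row minima: T → -6, M → -6, B → -7; maximin = -6.
Column maxima: Left → -3, Center → 3, Right → 7; minimax = -3.
-6 ≠ -3, so there is no saddle point; optimal play is mixed.
B is strictly dominated by M, so the row player never plays it.
Right is strictly dominated by Left (it gives the row player strictly more in every row), so the column player never plays it.
On the remaining 2×2 (T, M vs Left, Center):
Let the row player play T with probability p. Expected payoff against Left: (-3)p + (-6)(1−p) = 3p − 6; against Center: (-6)p + 3(1−p) = −9p + 3.
Setting these equal: 3p − 6 = −9p + 3 ⇒ 12p = 9 ⇒ p = 3/4, and the value is (3)·(3/4) − 6 = -15/4.
For the column player: with q = P(Left), equating T's and M's payoffs gives 3q − 6 = −9q + 3 ⇒ q = 3/4.

-15/4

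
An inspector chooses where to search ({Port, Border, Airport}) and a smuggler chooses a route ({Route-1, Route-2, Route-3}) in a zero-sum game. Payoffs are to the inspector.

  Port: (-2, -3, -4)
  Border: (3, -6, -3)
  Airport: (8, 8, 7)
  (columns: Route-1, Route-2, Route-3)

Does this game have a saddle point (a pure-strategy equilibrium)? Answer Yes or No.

Row minima: Port → -4, Border → -6, Airport → 7; maximin = 7.
Column maxima: Route-1 → 8, Route-2 → 8, Route-3 → 7; minimax = 7.
maximin = minimax = 7, so a saddle point exists.

Yes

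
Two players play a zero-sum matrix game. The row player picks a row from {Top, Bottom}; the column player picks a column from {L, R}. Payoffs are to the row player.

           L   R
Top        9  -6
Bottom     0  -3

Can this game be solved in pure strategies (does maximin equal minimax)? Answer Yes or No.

Yes

Row minima: Top → -6, Bottom → -3; maximin = -3.
Column maxima: L → 9, R → -3; minimax = -3.
maximin = minimax = -3, so a saddle point exists.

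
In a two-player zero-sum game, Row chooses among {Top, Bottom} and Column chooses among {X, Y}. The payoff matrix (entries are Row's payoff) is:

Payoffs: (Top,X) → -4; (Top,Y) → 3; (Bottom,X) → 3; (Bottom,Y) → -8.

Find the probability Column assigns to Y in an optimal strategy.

Row minima: Top → -4, Bottom → -8; maximin = -4.
Column maxima: X → 3, Y → 3; minimax = 3.
-4 ≠ 3, so there is no saddle point; optimal play is mixed.
Let Row play Top with probability p. Expected payoff against X: (-4)p + 3(1−p) = −7p + 3; against Y: 3p + (-8)(1−p) = 11p − 8.
Setting these equal: −7p + 3 = 11p − 8 ⇒ −18p = -11 ⇒ p = 11/18, and the value is (-7)·(11/18) + 3 = -23/18.
For Column: with q = P(X), equating Top's and Bottom's payoffs gives −7q + 3 = 11q − 8 ⇒ q = 11/18.

7/18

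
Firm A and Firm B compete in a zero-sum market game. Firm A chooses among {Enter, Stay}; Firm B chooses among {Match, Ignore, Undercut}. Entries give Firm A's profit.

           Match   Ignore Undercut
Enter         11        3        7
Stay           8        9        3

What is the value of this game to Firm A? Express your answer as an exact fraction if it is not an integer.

27/5

Row minima: Enter → 3, Stay → 3; maximin = 3.
Column maxima: Match → 11, Ignore → 9, Undercut → 7; minimax = 7.
3 ≠ 7, so there is no saddle point; optimal play is mixed.
Match is strictly dominated by Undercut (it gives Firm A strictly more in every row), so Firm B never plays it.
On the remaining 2×2 (Enter, Stay vs Ignore, Undercut):
Let Firm A play Enter with probability p. Expected payoff against Ignore: 3p + 9(1−p) = −6p + 9; against Undercut: 7p + 3(1−p) = 4p + 3.
Setting these equal: −6p + 9 = 4p + 3 ⇒ −10p = -6 ⇒ p = 3/5, and the value is (-6)·(3/5) + 9 = 27/5.
For Firm B: with q = P(Ignore), equating Enter's and Stay's payoffs gives −4q + 7 = 6q + 3 ⇒ q = 2/5.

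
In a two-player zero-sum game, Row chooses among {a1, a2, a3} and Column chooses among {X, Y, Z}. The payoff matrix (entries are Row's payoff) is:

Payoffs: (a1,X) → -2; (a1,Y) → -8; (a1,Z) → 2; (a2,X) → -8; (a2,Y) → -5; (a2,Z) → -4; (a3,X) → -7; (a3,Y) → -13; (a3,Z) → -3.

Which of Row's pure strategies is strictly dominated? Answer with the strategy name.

a3

a1 gives a strictly higher payoff than a3 against every column: -2 > -7, -8 > -13, 2 > -3.
So a3 is strictly dominated and Row never plays it.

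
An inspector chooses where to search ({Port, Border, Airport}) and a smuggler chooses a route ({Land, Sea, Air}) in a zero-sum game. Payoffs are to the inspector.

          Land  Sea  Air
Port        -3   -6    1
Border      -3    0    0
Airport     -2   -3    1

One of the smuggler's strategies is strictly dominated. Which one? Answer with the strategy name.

Land holds the inspector's payoff strictly below Air in every row: -3 < 1, -3 < 0, -2 < 1.
So Air is strictly dominated for the smuggler.

Air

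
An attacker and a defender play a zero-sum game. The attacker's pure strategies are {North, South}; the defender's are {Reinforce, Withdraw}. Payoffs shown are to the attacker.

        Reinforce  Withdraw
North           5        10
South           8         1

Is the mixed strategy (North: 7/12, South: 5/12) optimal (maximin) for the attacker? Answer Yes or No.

Against Reinforce this mix gives (7/12)·5 + (5/12)·8 = 25/4.
Against Withdraw this mix gives (7/12)·10 + (5/12)·1 = 25/4.
All of the defender's active replies (Reinforce, Withdraw) yield 25/4, and no column does worse for the attacker. The mix makes the defender indifferent and guarantees 25/4, so it is optimal.

Yes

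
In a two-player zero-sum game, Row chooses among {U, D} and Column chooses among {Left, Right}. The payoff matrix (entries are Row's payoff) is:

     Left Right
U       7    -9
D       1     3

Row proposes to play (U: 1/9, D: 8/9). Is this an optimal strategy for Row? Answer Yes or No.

Against Left this mix gives (1/9)·7 + (8/9)·1 = 5/3.
Against Right this mix gives (1/9)·(-9) + (8/9)·3 = 5/3.
All of Column's active replies (Left, Right) yield 5/3, and no column does worse for Row. The mix makes Column indifferent and guarantees 5/3, so it is optimal.

Yes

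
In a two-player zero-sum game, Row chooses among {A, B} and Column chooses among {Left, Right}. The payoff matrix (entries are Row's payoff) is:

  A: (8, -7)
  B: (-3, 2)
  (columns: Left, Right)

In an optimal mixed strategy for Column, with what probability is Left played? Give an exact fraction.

Row minima: A → -7, B → -3; maximin = -3.
Column maxima: Left → 8, Right → 2; minimax = 2.
-3 ≠ 2, so there is no saddle point; optimal play is mixed.
Let Row play A with probability p. Expected payoff against Left: 8p + (-3)(1−p) = 11p − 3; against Right: (-7)p + 2(1−p) = −9p + 2.
Setting these equal: 11p − 3 = −9p + 2 ⇒ 20p = 5 ⇒ p = 1/4, and the value is (11)·(1/4) − 3 = -1/4.
For Column: with q = P(Left), equating A's and B's payoffs gives 15q − 7 = −5q + 2 ⇒ q = 9/20.

9/20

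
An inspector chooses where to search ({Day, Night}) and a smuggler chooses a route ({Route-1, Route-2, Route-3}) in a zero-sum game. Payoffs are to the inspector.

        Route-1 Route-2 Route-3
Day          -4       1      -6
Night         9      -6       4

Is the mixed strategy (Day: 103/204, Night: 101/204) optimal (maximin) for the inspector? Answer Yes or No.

No

Against Route-1 this mix gives (103/204)·(-4) + (101/204)·9 = 497/204.
Against Route-2 this mix gives (103/204)·1 + (101/204)·(-6) = -503/204.
Against Route-3 this mix gives (103/204)·(-6) + (101/204)·4 = -107/102.
The smuggler will play Route-2, holding the inspector to -503/204. Shifting weight toward the row that does better against Route-2 would raise this floor (the equalizing mix achieves -32/17 against both Route-2 and Route-3), so the proposed strategy is not optimal.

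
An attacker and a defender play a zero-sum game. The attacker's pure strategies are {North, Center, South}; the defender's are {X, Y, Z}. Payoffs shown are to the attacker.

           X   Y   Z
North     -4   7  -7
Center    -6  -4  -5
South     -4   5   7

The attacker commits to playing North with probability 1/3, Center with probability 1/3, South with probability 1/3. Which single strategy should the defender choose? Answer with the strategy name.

X

If the defender plays X, the attacker's expected payoff is (1/3)·(-4) + (1/3)·(-6) + (1/3)·(-4) = -14/3.
If the defender plays Y, the attacker's expected payoff is (1/3)·7 + (1/3)·(-4) + (1/3)·5 = 8/3.
If the defender plays Z, the attacker's expected payoff is (1/3)·(-7) + (1/3)·(-5) + (1/3)·7 = -5/3.
The defender minimizes the attacker's payoff; the smallest is -14/3, so the best response is X.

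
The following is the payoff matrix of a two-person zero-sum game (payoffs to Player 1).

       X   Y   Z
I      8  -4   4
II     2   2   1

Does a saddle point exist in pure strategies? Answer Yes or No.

Row minima: I → -4, II → 1; maximin = 1.
Column maxima: X → 8, Y → 2, Z → 4; minimax = 2.
1 ≠ 2, so no pure-strategy equilibrium exists.

No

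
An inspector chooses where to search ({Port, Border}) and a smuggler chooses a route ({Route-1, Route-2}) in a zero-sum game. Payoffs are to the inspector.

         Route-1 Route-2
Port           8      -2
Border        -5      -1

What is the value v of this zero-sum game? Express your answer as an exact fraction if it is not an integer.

-9/7

Row minima: Port → -2, Border → -5; maximin = -2.
Column maxima: Route-1 → 8, Route-2 → -1; minimax = -1.
-2 ≠ -1, so there is no saddle point; optimal play is mixed.
Let the inspector play Port with probability p. Expected payoff against Route-1: 8p + (-5)(1−p) = 13p − 5; against Route-2: (-2)p + (-1)(1−p) = −p − 1.
Setting these equal: 13p − 5 = −p − 1 ⇒ 14p = 4 ⇒ p = 2/7, and the value is (13)·(2/7) − 5 = -9/7.
For the smuggler: with q = P(Route-1), equating Port's and Border's payoffs gives 10q − 2 = −4q − 1 ⇒ q = 1/14.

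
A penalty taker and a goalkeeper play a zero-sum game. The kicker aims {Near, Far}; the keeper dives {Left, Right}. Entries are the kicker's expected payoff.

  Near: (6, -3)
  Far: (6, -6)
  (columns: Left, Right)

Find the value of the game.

Row minima: Near → -3, Far → -6; maximin = -3.
Column maxima: Left → 6, Right → -3; minimax = -3.
Since maximin = minimax = -3, there is a saddle point and the value is -3.

-3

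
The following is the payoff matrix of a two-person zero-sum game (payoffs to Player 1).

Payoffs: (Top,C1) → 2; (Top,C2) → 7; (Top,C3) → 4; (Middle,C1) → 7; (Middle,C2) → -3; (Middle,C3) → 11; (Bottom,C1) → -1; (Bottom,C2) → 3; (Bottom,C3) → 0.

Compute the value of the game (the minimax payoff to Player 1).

11/3

Row minima: Top → 2, Middle → -3, Bottom → -1; maximin = 2.
Column maxima: C1 → 7, C2 → 7, C3 → 11; minimax = 7.
2 ≠ 7, so there is no saddle point; optimal play is mixed.
Bottom is strictly dominated by Top, so Player 1 never plays it.
C3 is strictly dominated by C1 (it gives Player 1 strictly more in every row), so Player 2 never plays it.
On the remaining 2×2 (Top, Middle vs C1, C2):
Let Player 1 play Top with probability p. Expected payoff against C1: 2p + 7(1−p) = −5p + 7; against C2: 7p + (-3)(1−p) = 10p − 3.
Setting these equal: −5p + 7 = 10p − 3 ⇒ −15p = -10 ⇒ p = 2/3, and the value is (-5)·(2/3) + 7 = 11/3.
For Player 2: with q = P(C1), equating Top's and Middle's payoffs gives −5q + 7 = 10q − 3 ⇒ q = 2/3.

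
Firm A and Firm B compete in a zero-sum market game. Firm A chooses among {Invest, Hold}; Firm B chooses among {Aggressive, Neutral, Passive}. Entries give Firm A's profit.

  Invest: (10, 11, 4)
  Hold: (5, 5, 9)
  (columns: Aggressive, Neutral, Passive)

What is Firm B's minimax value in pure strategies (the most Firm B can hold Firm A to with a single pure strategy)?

9

Column maxima: Aggressive → 10, Neutral → 11, Passive → 9.
The smallest of these is 9.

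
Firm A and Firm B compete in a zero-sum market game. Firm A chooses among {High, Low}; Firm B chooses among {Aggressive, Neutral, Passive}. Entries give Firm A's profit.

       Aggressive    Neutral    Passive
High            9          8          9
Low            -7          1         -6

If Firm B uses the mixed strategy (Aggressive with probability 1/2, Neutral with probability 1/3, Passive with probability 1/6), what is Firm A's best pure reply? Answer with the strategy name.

High

Expected payoff of High: (1/2)·9 + (1/3)·8 + (1/6)·9 = 26/3.
Expected payoff of Low: (1/2)·(-7) + (1/3)·1 + (1/6)·(-6) = -25/6.
The largest is 26/3, so Firm A's best response is High.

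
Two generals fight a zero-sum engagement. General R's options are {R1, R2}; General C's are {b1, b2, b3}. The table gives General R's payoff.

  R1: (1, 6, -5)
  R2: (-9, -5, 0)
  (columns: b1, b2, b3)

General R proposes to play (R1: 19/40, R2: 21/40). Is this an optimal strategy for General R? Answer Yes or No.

No

Against b1 this mix gives (19/40)·1 + (21/40)·(-9) = -17/4.
Against b2 this mix gives (19/40)·6 + (21/40)·(-5) = 9/40.
Against b3 this mix gives (19/40)·(-5) + (21/40)·0 = -19/8.
General C will play b1, holding General R to -17/4. Shifting weight toward the row that does better against b1 would raise this floor (the equalizing mix achieves -3 against both b1 and b3), so the proposed strategy is not optimal.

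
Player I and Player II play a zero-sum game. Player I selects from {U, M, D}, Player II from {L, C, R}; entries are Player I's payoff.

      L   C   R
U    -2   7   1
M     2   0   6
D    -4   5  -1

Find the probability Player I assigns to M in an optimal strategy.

9/11

Row minima: U → -2, M → 0, D → -4; maximin = 0.
Column maxima: L → 2, C → 7, R → 6; minimax = 2.
0 ≠ 2, so there is no saddle point; optimal play is mixed.
D is strictly dominated by U, so Player I never plays it.
R is strictly dominated by L (it gives Player I strictly more in every row), so Player II never plays it.
On the remaining 2×2 (U, M vs L, C):
Let Player I play U with probability p. Expected payoff against L: (-2)p + 2(1−p) = −4p + 2; against C: 7p + 0(1−p) = 7p.
Setting these equal: −4p + 2 = 7p ⇒ −11p = -2 ⇒ p = 2/11, and the value is (-4)·(2/11) + 2 = 14/11.
For Player II: with q = P(L), equating U's and M's payoffs gives −9q + 7 = 2q ⇒ q = 7/11.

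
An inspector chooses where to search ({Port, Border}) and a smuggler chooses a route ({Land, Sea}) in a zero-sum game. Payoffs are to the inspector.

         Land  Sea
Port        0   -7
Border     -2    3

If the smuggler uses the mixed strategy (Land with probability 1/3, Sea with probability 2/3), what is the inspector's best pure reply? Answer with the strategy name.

Expected payoff of Port: (1/3)·0 + (2/3)·(-7) = -14/3.
Expected payoff of Border: (1/3)·(-2) + (2/3)·3 = 4/3.
The largest is 4/3, so the inspector's best response is Border.

Border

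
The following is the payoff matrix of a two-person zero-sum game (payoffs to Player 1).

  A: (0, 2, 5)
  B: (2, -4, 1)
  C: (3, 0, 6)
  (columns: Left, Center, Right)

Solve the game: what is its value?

6/5

Row minima: A → 0, B → -4, C → 0; maximin = 0.
Column maxima: Left → 3, Center → 2, Right → 6; minimax = 2.
0 ≠ 2, so there is no saddle point; optimal play is mixed.
B is strictly dominated by C, so Player 1 never plays it.
With B eliminated, Right is strictly dominated by Left (it gives Player 1 strictly more in every remaining row), so Player 2 never plays it.
On the remaining 2×2 (A, C vs Left, Center):
Let Player 1 play A with probability p. Expected payoff against Left: 0p + 3(1−p) = −3p + 3; against Center: 2p + 0(1−p) = 2p.
Setting these equal: −3p + 3 = 2p ⇒ −5p = -3 ⇒ p = 3/5, and the value is (-3)·(3/5) + 3 = 6/5.
For Player 2: with q = P(Left), equating A's and C's payoffs gives −2q + 2 = 3q ⇒ q = 2/5.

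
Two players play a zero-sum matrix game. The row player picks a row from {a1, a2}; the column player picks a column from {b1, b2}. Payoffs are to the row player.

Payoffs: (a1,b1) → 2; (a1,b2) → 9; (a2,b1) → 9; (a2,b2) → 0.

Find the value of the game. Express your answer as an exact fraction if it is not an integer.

Row minima: a1 → 2, a2 → 0; maximin = 2.
Column maxima: b1 → 9, b2 → 9; minimax = 9.
2 ≠ 9, so there is no saddle point; optimal play is mixed.
Let the row player play a1 with probability p. Expected payoff against b1: 2p + 9(1−p) = −7p + 9; against b2: 9p + 0(1−p) = 9p.
Setting these equal: −7p + 9 = 9p ⇒ −16p = -9 ⇒ p = 9/16, and the value is (-7)·(9/16) + 9 = 81/16.
For the column player: with q = P(b1), equating a1's and a2's payoffs gives −7q + 9 = 9q ⇒ q = 9/16.

81/16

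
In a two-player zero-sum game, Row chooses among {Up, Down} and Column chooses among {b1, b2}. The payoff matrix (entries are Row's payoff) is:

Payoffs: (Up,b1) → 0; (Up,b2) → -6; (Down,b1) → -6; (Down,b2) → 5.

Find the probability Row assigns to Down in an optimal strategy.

6/17

Row minima: Up → -6, Down → -6; maximin = -6.
Column maxima: b1 → 0, b2 → 5; minimax = 0.
-6 ≠ 0, so there is no saddle point; optimal play is mixed.
Let Row play Up with probability p. Expected payoff against b1: 0p + (-6)(1−p) = 6p − 6; against b2: (-6)p + 5(1−p) = −11p + 5.
Setting these equal: 6p − 6 = −11p + 5 ⇒ 17p = 11 ⇒ p = 11/17, and the value is (6)·(11/17) − 6 = -36/17.
For Column: with q = P(b1), equating Up's and Down's payoffs gives 6q − 6 = −11q + 5 ⇒ q = 11/17.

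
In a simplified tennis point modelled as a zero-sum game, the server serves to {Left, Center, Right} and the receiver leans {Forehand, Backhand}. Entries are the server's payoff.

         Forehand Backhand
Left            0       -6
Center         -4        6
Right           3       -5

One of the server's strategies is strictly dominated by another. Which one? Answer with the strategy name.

Left

Right gives a strictly higher payoff than Left against every column: 3 > 0, -5 > -6.
So Left is strictly dominated and the server never plays it.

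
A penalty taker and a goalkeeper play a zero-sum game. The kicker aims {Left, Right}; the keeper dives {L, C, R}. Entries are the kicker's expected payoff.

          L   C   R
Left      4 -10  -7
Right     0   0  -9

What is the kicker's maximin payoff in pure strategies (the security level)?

-9

Row minima: Left → -10, Right → -9.
The best of these is -9.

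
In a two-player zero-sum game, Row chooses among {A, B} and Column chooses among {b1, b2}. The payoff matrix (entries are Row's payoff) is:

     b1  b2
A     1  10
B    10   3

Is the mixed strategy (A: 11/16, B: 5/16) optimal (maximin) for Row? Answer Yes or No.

Against b1 this mix gives (11/16)·1 + (5/16)·10 = 61/16.
Against b2 this mix gives (11/16)·10 + (5/16)·3 = 125/16.
Column will play b1, holding Row to 61/16. Shifting weight toward the row that does better against b1 would raise this floor (the equalizing mix achieves 97/16 against both b1 and b2), so the proposed strategy is not optimal.

No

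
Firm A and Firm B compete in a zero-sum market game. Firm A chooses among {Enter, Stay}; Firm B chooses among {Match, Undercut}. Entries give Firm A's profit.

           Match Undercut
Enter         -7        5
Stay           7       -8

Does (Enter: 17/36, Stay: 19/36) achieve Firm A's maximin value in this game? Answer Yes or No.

Against Match this mix gives (17/36)·(-7) + (19/36)·7 = 7/18.
Against Undercut this mix gives (17/36)·5 + (19/36)·(-8) = -67/36.
Firm B will play Undercut, holding Firm A to -67/36. Shifting weight toward the row that does better against Undercut would raise this floor (the equalizing mix achieves -7/9 against both Undercut and Match), so the proposed strategy is not optimal.

No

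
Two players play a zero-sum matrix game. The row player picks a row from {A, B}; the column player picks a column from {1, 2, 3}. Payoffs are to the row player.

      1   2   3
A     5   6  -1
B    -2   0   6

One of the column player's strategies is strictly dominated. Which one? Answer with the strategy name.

1 holds the row player's payoff strictly below 2 in every row: 5 < 6, -2 < 0.
So 2 is strictly dominated for the column player.

2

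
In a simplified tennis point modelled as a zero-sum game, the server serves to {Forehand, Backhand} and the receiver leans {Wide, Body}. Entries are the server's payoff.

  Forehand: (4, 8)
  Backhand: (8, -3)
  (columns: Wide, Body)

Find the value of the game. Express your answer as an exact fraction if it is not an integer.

Row minima: Forehand → 4, Backhand → -3; maximin = 4.
Column maxima: Wide → 8, Body → 8; minimax = 8.
4 ≠ 8, so there is no saddle point; optimal play is mixed.
Let the server play Forehand with probability p. Expected payoff against Wide: 4p + 8(1−p) = −4p + 8; against Body: 8p + (-3)(1−p) = 11p − 3.
Setting these equal: −4p + 8 = 11p − 3 ⇒ −15p = -11 ⇒ p = 11/15, and the value is (-4)·(11/15) + 8 = 76/15.
For the receiver: with q = P(Wide), equating Forehand's and Backhand's payoffs gives −4q + 8 = 11q − 3 ⇒ q = 11/15.

76/15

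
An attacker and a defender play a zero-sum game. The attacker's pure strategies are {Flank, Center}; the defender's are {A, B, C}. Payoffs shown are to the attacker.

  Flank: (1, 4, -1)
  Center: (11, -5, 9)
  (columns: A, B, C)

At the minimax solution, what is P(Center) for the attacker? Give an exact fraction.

5/19

Row minima: Flank → -1, Center → -5; maximin = -1.
Column maxima: A → 11, B → 4, C → 9; minimax = 4.
-1 ≠ 4, so there is no saddle point; optimal play is mixed.
A is strictly dominated by C (it gives the attacker strictly more in every row), so the defender never plays it.
On the remaining 2×2 (Flank, Center vs B, C):
Let the attacker play Flank with probability p. Expected payoff against B: 4p + (-5)(1−p) = 9p − 5; against C: (-1)p + 9(1−p) = −10p + 9.
Setting these equal: 9p − 5 = −10p + 9 ⇒ 19p = 14 ⇒ p = 14/19, and the value is (9)·(14/19) − 5 = 31/19.
For the defender: with q = P(B), equating Flank's and Center's payoffs gives 5q − 1 = −14q + 9 ⇒ q = 10/19.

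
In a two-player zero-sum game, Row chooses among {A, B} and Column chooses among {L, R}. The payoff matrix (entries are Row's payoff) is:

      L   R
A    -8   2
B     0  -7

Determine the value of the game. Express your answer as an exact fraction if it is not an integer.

-56/17

Row minima: A → -8, B → -7; maximin = -7.
Column maxima: L → 0, R → 2; minimax = 0.
-7 ≠ 0, so there is no saddle point; optimal play is mixed.
Let Row play A with probability p. Expected payoff against L: (-8)p + 0(1−p) = −8p; against R: 2p + (-7)(1−p) = 9p − 7.
Setting these equal: −8p = 9p − 7 ⇒ −17p = -7 ⇒ p = 7/17, and the value is (-8)·(7/17) = -56/17.
For Column: with q = P(L), equating A's and B's payoffs gives −10q + 2 = 7q − 7 ⇒ q = 9/17.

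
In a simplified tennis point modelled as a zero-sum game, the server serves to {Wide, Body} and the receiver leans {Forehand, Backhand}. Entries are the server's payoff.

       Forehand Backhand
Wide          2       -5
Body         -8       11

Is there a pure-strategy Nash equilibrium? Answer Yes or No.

No

Row minima: Wide → -5, Body → -8; maximin = -5.
Column maxima: Forehand → 2, Backhand → 11; minimax = 2.
-5 ≠ 2, so no pure-strategy equilibrium exists.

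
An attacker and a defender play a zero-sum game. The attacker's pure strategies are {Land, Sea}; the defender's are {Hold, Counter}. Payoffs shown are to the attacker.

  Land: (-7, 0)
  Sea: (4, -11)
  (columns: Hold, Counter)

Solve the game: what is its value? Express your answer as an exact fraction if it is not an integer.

Row minima: Land → -7, Sea → -11; maximin = -7.
Column maxima: Hold → 4, Counter → 0; minimax = 0.
-7 ≠ 0, so there is no saddle point; optimal play is mixed.
Let the attacker play Land with probability p. Expected payoff against Hold: (-7)p + 4(1−p) = −11p + 4; against Counter: 0p + (-11)(1−p) = 11p − 11.
Setting these equal: −11p + 4 = 11p − 11 ⇒ −22p = -15 ⇒ p = 15/22, and the value is (-11)·(15/22) + 4 = -7/2.
For the defender: with q = P(Hold), equating Land's and Sea's payoffs gives −7q = 15q − 11 ⇒ q = 1/2.

-7/2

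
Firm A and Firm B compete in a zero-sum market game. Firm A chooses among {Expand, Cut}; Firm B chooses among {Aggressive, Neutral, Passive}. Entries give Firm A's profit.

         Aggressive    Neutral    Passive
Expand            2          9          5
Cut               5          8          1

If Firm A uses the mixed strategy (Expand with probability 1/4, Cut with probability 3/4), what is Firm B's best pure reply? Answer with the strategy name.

Passive

If Firm B plays Aggressive, Firm A's expected payoff is (1/4)·2 + (3/4)·5 = 17/4.
If Firm B plays Neutral, Firm A's expected payoff is (1/4)·9 + (3/4)·8 = 33/4.
If Firm B plays Passive, Firm A's expected payoff is (1/4)·5 + (3/4)·1 = 2.
Firm B minimizes Firm A's payoff; the smallest is 2, so the best response is Passive.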